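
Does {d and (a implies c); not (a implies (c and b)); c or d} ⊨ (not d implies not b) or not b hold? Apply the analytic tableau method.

Yes

Initial set: {(d and (a implies c)); not (a implies (c and b)); (c or d); not ((not d implies not b) or not b)}.
(d and (a implies c)): α-rule — add d, (a implies c).
not (a implies (c and b)): α-rule — add a, not (c and b).
not ((not d implies not b) or not b): α-rule — add not (not d implies not b), not not b.
not (not d implies not b): α-rule — add not d, not not b.
× closes — contains both d and not d.
All 1 branch closes.
Every branch closed, so the premises entail the conclusion.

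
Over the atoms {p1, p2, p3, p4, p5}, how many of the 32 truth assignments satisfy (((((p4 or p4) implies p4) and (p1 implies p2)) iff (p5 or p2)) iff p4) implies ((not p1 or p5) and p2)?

Initial set: {((((((p4 or p4) implies p4) and (p1 implies p2)) iff (p5 or p2)) iff p4) implies ((not p1 or p5) and p2))}.
((((((p4 or p4) implies p4) and (p1 implies p2)) iff (p5 or p2)) iff p4) implies ((not p1 or p5) and p2)): β-rule — branch into not (((((p4 or p4) implies p4) and (p1 implies p2)) iff (p5 or p2)) iff p4)  //  ((not p1 or p5) and p2).
  branch 1 (add not (((((p4 or p4) implies p4) and (p1 implies p2)) iff (p5 or p2)) iff p4)):
    not (((((p4 or p4) implies p4) and (p1 implies p2)) iff (p5 or p2)) iff p4): β-rule — branch into ((((p4 or p4) implies p4) and (p1 implies p2)) iff (p5 or p2)), not p4  //  not ((((p4 or p4) implies p4) and (p1 implies p2)) iff (p5 or p2)), p4.
      branch 1.1 (add ((((p4 or p4) implies p4) and (p1 implies p2)) iff (p5 or p2)), not p4):
        ((((p4 or p4) implies p4) and (p1 implies p2)) iff (p5 or p2)): β-rule — branch into (((p4 or p4) implies p4) and (p1 implies p2)), (p5 or p2)  //  not (((p4 or p4) implies p4) and (p1 implies p2)), not (p5 or p2).
          branch 1.1.1 (add (((p4 or p4) implies p4) and (p1 implies p2)), (p5 or p2)):
            (((p4 or p4) implies p4) and (p1 implies p2)): α-rule — add ((p4 or p4) implies p4), (p1 implies p2).
            (p5 or p2): β-rule — branch into p5  //  p2.
              branch 1.1.1.1 (add p5):
                ((p4 or p4) implies p4): β-rule — branch into not (p4 or p4)  //  p4.
                  branch 1.1.1.1.1 (add not (p4 or p4)):
                    not (p4 or p4): α-rule — add not p4, not p4.
                    (p1 implies p2): β-rule — branch into not p1  //  p2.
                      branch 1.1.1.1.1.1 (add not p1):
                        ○ open, literals {p1=0, p4=0, p5=1}.
                      branch 1.1.1.1.1.2 (add p2):
                        ○ open, literals {p2=1, p4=0, p5=1}.
                  branch 1.1.1.1.2 (add p4):
                    × closes — contains both p4 and not p4.
              branch 1.1.1.2 (add p2):
                ((p4 or p4) implies p4): β-rule — branch into not (p4 or p4)  //  p4.
                  branch 1.1.1.2.1 (add not (p4 or p4)):
                    not (p4 or p4): α-rule — add not p4, not p4.
                    (p1 implies p2): β-rule — branch into not p1  //  p2.
                      branch 1.1.1.2.1.1 (add not p1):
                        ○ open, literals {p1=0, p2=1, p4=0}.
                      branch 1.1.1.2.1.2 (add p2):
                        ○ open, literals {p2=1, p4=0}.
                  branch 1.1.1.2.2 (add p4):
                    × closes — contains both p4 and not p4.
          branch 1.1.2 (add not (((p4 or p4) implies p4) and (p1 implies p2)), not (p5 or p2)):
            not (p5 or p2): α-rule — add not p5, not p2.
            not (((p4 or p4) implies p4) and (p1 implies p2)): β-rule — branch into not ((p4 or p4) implies p4)  //  not (p1 implies p2).
              branch 1.1.2.1 (add not ((p4 or p4) implies p4)):
                not ((p4 or p4) implies p4): α-rule — add (p4 or p4), not p4.
                (p4 or p4): β-rule — branch into p4  //  p4.
                  branch 1.1.2.1.1 (add p4):
                    × closes — contains both p4 and not p4.
                  branch 1.1.2.1.2 (add p4):
                    × closes — contains both p4 and not p4.
              branch 1.1.2.2 (add not (p1 implies p2)):
                not (p1 implies p2): α-rule — add p1, not p2.
                ○ open, literals {p1=1, p2=0, p4=0, p5=0}.
      branch 1.2 (add not ((((p4 or p4) implies p4) and (p1 implies p2)) iff (p5 or p2)), p4):
        not ((((p4 or p4) implies p4) and (p1 implies p2)) iff (p5 or p2)): β-rule — branch into (((p4 or p4) implies p4) and (p1 implies p2)), not (p5 or p2)  //  not (((p4 or p4) implies p4) and (p1 implies p2)), (p5 or p2).
          branch 1.2.1 (add (((p4 or p4) implies p4) and (p1 implies p2)), not (p5 or p2)):
            (((p4 or p4) implies p4) and (p1 implies p2)): α-rule — add ((p4 or p4) implies p4), (p1 implies p2).
            not (p5 or p2): α-rule — add not p5, not p2.
            ((p4 or p4) implies p4): β-rule — branch into not (p4 or p4)  //  p4.
              branch 1.2.1.1 (add not (p4 or p4)):
                not (p4 or p4): α-rule — add not p4, not p4.
                × closes — contains both p4 and not p4.
              branch 1.2.1.2 (add p4):
                (p1 implies p2): β-rule — branch into not p1  //  p2.
                  branch 1.2.1.2.1 (add not p1):
                    ○ open, literals {p1=0, p2=0, p4=1, p5=0}.
                  branch 1.2.1.2.2 (add p2):
                    × closes — contains both p2 and not p2.
          branch 1.2.2 (add not (((p4 or p4) implies p4) and (p1 implies p2)), (p5 or p2)):
            not (((p4 or p4) implies p4) and (p1 implies p2)): β-rule — branch into not ((p4 or p4) implies p4)  //  not (p1 implies p2).
              branch 1.2.2.1 (add not ((p4 or p4) implies p4)):
                not ((p4 or p4) implies p4): α-rule — add (p4 or p4), not p4.
                × closes — contains both p4 and not p4.
              branch 1.2.2.2 (add not (p1 implies p2)):
                not (p1 implies p2): α-rule — add p1, not p2.
                (p5 or p2): β-rule — branch into p5  //  p2.
                  branch 1.2.2.2.1 (add p5):
                    ○ open, literals {p1=1, p2=0, p4=1, p5=1}.
                  branch 1.2.2.2.2 (add p2):
                    × closes — contains both p2 and not p2.
  branch 2 (add ((not p1 or p5) and p2)):
    ((not p1 or p5) and p2): α-rule — add (not p1 or p5), p2.
    (not p1 or p5): β-rule — branch into not p1  //  p5.
      branch 2.1 (add not p1):
        ○ open, literals {p1=0, p2=1}.
      branch 2.2 (add p5):
        ○ open, literals {p2=1, p5=1}.
8 branches closed, 9 open.
Each open branch fixes some atoms; the unmentioned ones are free. Counting distinct full assignments: branch {p1=0, p4=0, p5=1} (p2, p3) contributes 4 new; branch {p2=1, p4=0, p5=1} (p1, p3) contributes 2 new; branch {p1=0, p2=1, p4=0} (p3, p5) contributes 2 new; branch {p2=1, p4=0} (p1, p3, p5) contributes 2 new; branch {p1=1, p2=0, p4=0, p5=0} (p3) contributes 2 new; branch {p1=0, p2=0, p4=1, p5=0} (p3) contributes 2 new; branch {p1=1, p2=0, p4=1, p5=1} (p3) contributes 2 new; branch {p1=0, p2=1} (p3, p4, p5) contributes 4 new; branch {p2=1, p5=1} (p1, p3, p4) contributes 2 new. Total: 22.

22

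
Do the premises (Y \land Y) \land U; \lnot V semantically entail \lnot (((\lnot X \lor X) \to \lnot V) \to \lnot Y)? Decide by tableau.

Yes

Initial set: {((Y \land Y) \land U); \lnot V; \lnot \lnot (((\lnot X \lor X) \to \lnot V) \to \lnot Y)}.
((Y \land Y) \land U): α-rule — add (Y \land Y), U.
(Y \land Y): α-rule — add Y, Y.
\lnot \lnot (((\lnot X \lor X) \to \lnot V) \to \lnot Y): β-rule — branch into \lnot ((\lnot X \lor X) \to \lnot V)  //  \lnot Y.
  branch 1 (add \lnot ((\lnot X \lor X) \to \lnot V)):
    \lnot ((\lnot X \lor X) \to \lnot V): α-rule — add (\lnot X \lor X), \lnot \lnot V.
    × closes — contains both V and \lnot V.
  branch 2 (add \lnot Y):
    × closes — contains both Y and \lnot Y.
All 2 branches close.
Every branch closed, so the premises entail the conclusion.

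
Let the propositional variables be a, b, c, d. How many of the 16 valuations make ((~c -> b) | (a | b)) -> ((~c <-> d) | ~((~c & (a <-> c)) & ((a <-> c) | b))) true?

Initial set: {(((~c -> b) | (a | b)) -> ((~c <-> d) | ~((~c & (a <-> c)) & ((a <-> c) | b))))}.
(((~c -> b) | (a | b)) -> ((~c <-> d) | ~((~c & (a <-> c)) & ((a <-> c) | b)))): β-rule — branch into ~((~c -> b) | (a | b))  //  ((~c <-> d) | ~((~c & (a <-> c)) & ((a <-> c) | b))).
  branch 1 (add ~((~c -> b) | (a | b))):
    ~((~c -> b) | (a | b)): α-rule — add ~(~c -> b), ~(a | b).
    ~(~c -> b): α-rule — add ~c, ~b.
    ~(a | b): α-rule — add ~a, ~b.
    ○ open, literals {a=0, b=0, c=0}.
  branch 2 (add ((~c <-> d) | ~((~c & (a <-> c)) & ((a <-> c) | b)))):
    ((~c <-> d) | ~((~c & (a <-> c)) & ((a <-> c) | b))): β-rule — branch into (~c <-> d)  //  ~((~c & (a <-> c)) & ((a <-> c) | b)).
      branch 2.1 (add (~c <-> d)):
        (~c <-> d): β-rule — branch into ~c, d  //  ~~c, ~d.
          branch 2.1.1 (add ~c, d):
            ○ open, literals {c=0, d=1}.
          branch 2.1.2 (add ~~c, ~d):
            ○ open, literals {c=1, d=0}.
      branch 2.2 (add ~((~c & (a <-> c)) & ((a <-> c) | b))):
        ~((~c & (a <-> c)) & ((a <-> c) | b)): β-rule — branch into ~(~c & (a <-> c))  //  ~((a <-> c) | b).
          branch 2.2.1 (add ~(~c & (a <-> c))):
            ~(~c & (a <-> c)): β-rule — branch into ~~c  //  ~(a <-> c).
              branch 2.2.1.1 (add ~~c):
                ○ open, literals {c=1}.
              branch 2.2.1.2 (add ~(a <-> c)):
                ~(a <-> c): β-rule — branch into a, ~c  //  ~a, c.
                  branch 2.2.1.2.1 (add a, ~c):
                    ○ open, literals {a=1, c=0}.
                  branch 2.2.1.2.2 (add ~a, c):
                    ○ open, literals {a=0, c=1}.
          branch 2.2.2 (add ~((a <-> c) | b)):
            ~((a <-> c) | b): α-rule — add ~(a <-> c), ~b.
            ~(a <-> c): β-rule — branch into a, ~c  //  ~a, c.
              branch 2.2.2.1 (add a, ~c):
                ○ open, literals {a=1, b=0, c=0}.
              branch 2.2.2.2 (add ~a, c):
                ○ open, literals {a=0, b=0, c=1}.
0 branches closed, 8 open.
Each open branch fixes some atoms; the unmentioned ones are free. Counting distinct full assignments: branch {a=0, b=0, c=0} (d) contributes 2 new; branch {c=0, d=1} (a, b) contributes 3 new; branch {c=1, d=0} (a, b) contributes 4 new; branch {c=1} (a, b, d) contributes 4 new; branch {a=1, c=0} (b, d) contributes 2 new; branch {a=0, c=1} (b, d) contributes 0 new; branch {a=1, b=0, c=0} (d) contributes 0 new; branch {a=0, b=0, c=1} (d) contributes 0 new. Total: 15.

15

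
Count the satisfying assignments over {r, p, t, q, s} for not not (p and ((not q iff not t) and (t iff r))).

Initial set: {not not (p and ((not q iff not t) and (t iff r)))}.
not not (p and ((not q iff not t) and (t iff r))): drop double negation, giving (p and ((not q iff not t) and (t iff r))).
(p and ((not q iff not t) and (t iff r))): α-rule — add p, ((not q iff not t) and (t iff r)).
((not q iff not t) and (t iff r)): α-rule — add (not q iff not t), (t iff r).
(not q iff not t): β-rule — branch into not q, not t  //  not not q, not not t.
  branch 1 (add not q, not t):
    (t iff r): β-rule — branch into t, r  //  not t, not r.
      branch 1.1 (add t, r):
        × closes — contains both t and not t.
      branch 1.2 (add not t, not r):
        ○ open, literals {p=1, q=0, r=0, t=0}.
  branch 2 (add not not q, not not t):
    (t iff r): β-rule — branch into t, r  //  not t, not r.
      branch 2.1 (add t, r):
        ○ open, literals {p=1, q=1, r=1, t=1}.
      branch 2.2 (add not t, not r):
        × closes — contains both t and not t.
2 branches closed, 2 open.
Each open branch fixes some atoms; the unmentioned ones are free. Counting distinct full assignments: branch {p=1, q=0, r=0, t=0} (s) contributes 2 new; branch {p=1, q=1, r=1, t=1} (s) contributes 2 new. Total: 4.

4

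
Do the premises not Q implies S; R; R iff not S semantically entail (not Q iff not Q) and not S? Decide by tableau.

Yes

Initial set: {(not Q implies S); R; (R iff not S); not ((not Q iff not Q) and not S)}.
(not Q implies S): β-rule — branch into not not Q  //  S.
  branch 1 (add not not Q):
    (R iff not S): β-rule — branch into R, not S  //  not R, not not S.
      branch 1.1 (add R, not S):
        not ((not Q iff not Q) and not S): β-rule — branch into not (not Q iff not Q)  //  not not S.
          branch 1.1.1 (add not (not Q iff not Q)):
            not (not Q iff not Q): β-rule — branch into not Q, not not Q  //  not not Q, not Q.
              branch 1.1.1.1 (add not Q, not not Q):
                × closes — contains both Q and not Q.
              branch 1.1.1.2 (add not not Q, not Q):
                × closes — contains both Q and not Q.
          branch 1.1.2 (add not not S):
            × closes — contains both S and not S.
      branch 1.2 (add not R, not not S):
        × closes — contains both R and not R.
  branch 2 (add S):
    (R iff not S): β-rule — branch into R, not S  //  not R, not not S.
      branch 2.1 (add R, not S):
        × closes — contains both S and not S.
      branch 2.2 (add not R, not not S):
        × closes — contains both R and not R.
All 6 branches close.
Every branch closed, so the premises entail the conclusion.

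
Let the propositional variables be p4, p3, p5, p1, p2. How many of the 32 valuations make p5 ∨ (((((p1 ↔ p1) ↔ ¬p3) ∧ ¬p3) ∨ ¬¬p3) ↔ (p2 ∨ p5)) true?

Initial set: {(p5 ∨ (((((p1 ↔ p1) ↔ ¬p3) ∧ ¬p3) ∨ ¬¬p3) ↔ (p2 ∨ p5)))}.
(p5 ∨ (((((p1 ↔ p1) ↔ ¬p3) ∧ ¬p3) ∨ ¬¬p3) ↔ (p2 ∨ p5))): β-rule — branch into p5  //  (((((p1 ↔ p1) ↔ ¬p3) ∧ ¬p3) ∨ ¬¬p3) ↔ (p2 ∨ p5)).
  branch 1 (add p5):
    ○ open, literals {p5=1}.
  branch 2 (add (((((p1 ↔ p1) ↔ ¬p3) ∧ ¬p3) ∨ ¬¬p3) ↔ (p2 ∨ p5))):
    (((((p1 ↔ p1) ↔ ¬p3) ∧ ¬p3) ∨ ¬¬p3) ↔ (p2 ∨ p5)): β-rule — branch into ((((p1 ↔ p1) ↔ ¬p3) ∧ ¬p3) ∨ ¬¬p3), (p2 ∨ p5)  //  ¬((((p1 ↔ p1) ↔ ¬p3) ∧ ¬p3) ∨ ¬¬p3), ¬(p2 ∨ p5).
      branch 2.1 (add ((((p1 ↔ p1) ↔ ¬p3) ∧ ¬p3) ∨ ¬¬p3), (p2 ∨ p5)):
        ((((p1 ↔ p1) ↔ ¬p3) ∧ ¬p3) ∨ ¬¬p3): β-rule — branch into (((p1 ↔ p1) ↔ ¬p3) ∧ ¬p3)  //  ¬¬p3.
          branch 2.1.1 (add (((p1 ↔ p1) ↔ ¬p3) ∧ ¬p3)):
            (((p1 ↔ p1) ↔ ¬p3) ∧ ¬p3): α-rule — add ((p1 ↔ p1) ↔ ¬p3), ¬p3.
            (p2 ∨ p5): β-rule — branch into p2  //  p5.
              branch 2.1.1.1 (add p2):
                ((p1 ↔ p1) ↔ ¬p3): β-rule — branch into (p1 ↔ p1), ¬p3  //  ¬(p1 ↔ p1), ¬¬p3.
                  branch 2.1.1.1.1 (add (p1 ↔ p1), ¬p3):
                    (p1 ↔ p1): β-rule — branch into p1, p1  //  ¬p1, ¬p1.
                      branch 2.1.1.1.1.1 (add p1, p1):
                        ○ open, literals {p1=1, p2=1, p3=0}.
                      branch 2.1.1.1.1.2 (add ¬p1, ¬p1):
                        ○ open, literals {p1=0, p2=1, p3=0}.
                  branch 2.1.1.1.2 (add ¬(p1 ↔ p1), ¬¬p3):
                    × closes — contains both p3 and ¬p3.
              branch 2.1.1.2 (add p5):
                ((p1 ↔ p1) ↔ ¬p3): β-rule — branch into (p1 ↔ p1), ¬p3  //  ¬(p1 ↔ p1), ¬¬p3.
                  branch 2.1.1.2.1 (add (p1 ↔ p1), ¬p3):
                    (p1 ↔ p1): β-rule — branch into p1, p1  //  ¬p1, ¬p1.
                      branch 2.1.1.2.1.1 (add p1, p1):
                        ○ open, literals {p1=1, p3=0, p5=1}.
                      branch 2.1.1.2.1.2 (add ¬p1, ¬p1):
                        ○ open, literals {p1=0, p3=0, p5=1}.
                  branch 2.1.1.2.2 (add ¬(p1 ↔ p1), ¬¬p3):
                    × closes — contains both p3 and ¬p3.
          branch 2.1.2 (add ¬¬p3):
            ¬¬p3: drop double negation, giving p3.
            (p2 ∨ p5): β-rule — branch into p2  //  p5.
              branch 2.1.2.1 (add p2):
                ○ open, literals {p2=1, p3=1}.
              branch 2.1.2.2 (add p5):
                ○ open, literals {p3=1, p5=1}.
      branch 2.2 (add ¬((((p1 ↔ p1) ↔ ¬p3) ∧ ¬p3) ∨ ¬¬p3), ¬(p2 ∨ p5)):
        ¬((((p1 ↔ p1) ↔ ¬p3) ∧ ¬p3) ∨ ¬¬p3): α-rule — add ¬(((p1 ↔ p1) ↔ ¬p3) ∧ ¬p3), ¬¬¬p3.
        ¬(p2 ∨ p5): α-rule — add ¬p2, ¬p5.
        ¬¬¬p3: drop double negation, giving ¬p3.
        ¬(((p1 ↔ p1) ↔ ¬p3) ∧ ¬p3): β-rule — branch into ¬((p1 ↔ p1) ↔ ¬p3)  //  ¬¬p3.
          branch 2.2.1 (add ¬((p1 ↔ p1) ↔ ¬p3)):
            ¬((p1 ↔ p1) ↔ ¬p3): β-rule — branch into (p1 ↔ p1), ¬¬p3  //  ¬(p1 ↔ p1), ¬p3.
              branch 2.2.1.1 (add (p1 ↔ p1), ¬¬p3):
                × closes — contains both p3 and ¬p3.
              branch 2.2.1.2 (add ¬(p1 ↔ p1), ¬p3):
                ¬(p1 ↔ p1): β-rule — branch into p1, ¬p1  //  ¬p1, p1.
                  branch 2.2.1.2.1 (add p1, ¬p1):
                    × closes — contains both p1 and ¬p1.
                  branch 2.2.1.2.2 (add ¬p1, p1):
                    × closes — contains both p1 and ¬p1.
          branch 2.2.2 (add ¬¬p3):
            × closes — contains both p3 and ¬p3.
6 branches closed, 7 open.
Each open branch fixes some atoms; the unmentioned ones are free. Counting distinct full assignments: branch {p5=1} (p4, p3, p1, p2) contributes 16 new; branch {p1=1, p2=1, p3=0} (p4, p5) contributes 2 new; branch {p1=0, p2=1, p3=0} (p4, p5) contributes 2 new; branch {p1=1, p3=0, p5=1} (p4, p2) contributes 0 new; branch {p1=0, p3=0, p5=1} (p4, p2) contributes 0 new; branch {p2=1, p3=1} (p4, p5, p1) contributes 4 new; branch {p3=1, p5=1} (p4, p1, p2) contributes 0 new. Total: 24.

24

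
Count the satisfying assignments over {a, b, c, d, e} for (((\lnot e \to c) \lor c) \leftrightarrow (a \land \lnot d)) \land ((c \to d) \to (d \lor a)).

10

Initial set: {((((\lnot e \to c) \lor c) \leftrightarrow (a \land \lnot d)) \land ((c \to d) \to (d \lor a)))}.
((((\lnot e \to c) \lor c) \leftrightarrow (a \land \lnot d)) \land ((c \to d) \to (d \lor a))): α-rule — add (((\lnot e \to c) \lor c) \leftrightarrow (a \land \lnot d)), ((c \to d) \to (d \lor a)).
(((\lnot e \to c) \lor c) \leftrightarrow (a \land \lnot d)): β-rule — branch into ((\lnot e \to c) \lor c), (a \land \lnot d)  //  \lnot ((\lnot e \to c) \lor c), \lnot (a \land \lnot d).
  branch 1 (add ((\lnot e \to c) \lor c), (a \land \lnot d)):
    (a \land \lnot d): α-rule — add a, \lnot d.
    ((c \to d) \to (d \lor a)): β-rule — branch into \lnot (c \to d)  //  (d \lor a).
      branch 1.1 (add \lnot (c \to d)):
        \lnot (c \to d): α-rule — add c, \lnot d.
        ((\lnot e \to c) \lor c): β-rule — branch into (\lnot e \to c)  //  c.
          branch 1.1.1 (add (\lnot e \to c)):
            (\lnot e \to c): β-rule — branch into \lnot \lnot e  //  c.
              branch 1.1.1.1 (add \lnot \lnot e):
                ○ open, literals {a=1, c=1, d=0, e=1}.
              branch 1.1.1.2 (add c):
                ○ open, literals {a=1, c=1, d=0}.
          branch 1.1.2 (add c):
            ○ open, literals {a=1, c=1, d=0}.
      branch 1.2 (add (d \lor a)):
        ((\lnot e \to c) \lor c): β-rule — branch into (\lnot e \to c)  //  c.
          branch 1.2.1 (add (\lnot e \to c)):
            (d \lor a): β-rule — branch into d  //  a.
              branch 1.2.1.1 (add d):
                × closes — contains both d and \lnot d.
              branch 1.2.1.2 (add a):
                (\lnot e \to c): β-rule — branch into \lnot \lnot e  //  c.
                  branch 1.2.1.2.1 (add \lnot \lnot e):
                    ○ open, literals {a=1, d=0, e=1}.
                  branch 1.2.1.2.2 (add c):
                    ○ open, literals {a=1, c=1, d=0}.
          branch 1.2.2 (add c):
            (d \lor a): β-rule — branch into d  //  a.
              branch 1.2.2.1 (add d):
                × closes — contains both d and \lnot d.
              branch 1.2.2.2 (add a):
                ○ open, literals {a=1, c=1, d=0}.
  branch 2 (add \lnot ((\lnot e \to c) \lor c), \lnot (a \land \lnot d)):
    \lnot ((\lnot e \to c) \lor c): α-rule — add \lnot (\lnot e \to c), \lnot c.
    \lnot (\lnot e \to c): α-rule — add \lnot e, \lnot c.
    ((c \to d) \to (d \lor a)): β-rule — branch into \lnot (c \to d)  //  (d \lor a).
      branch 2.1 (add \lnot (c \to d)):
        \lnot (c \to d): α-rule — add c, \lnot d.
        × closes — contains both c and \lnot c.
      branch 2.2 (add (d \lor a)):
        \lnot (a \land \lnot d): β-rule — branch into \lnot a  //  \lnot \lnot d.
          branch 2.2.1 (add \lnot a):
            (d \lor a): β-rule — branch into d  //  a.
              branch 2.2.1.1 (add d):
                ○ open, literals {a=0, c=0, d=1, e=0}.
              branch 2.2.1.2 (add a):
                × closes — contains both a and \lnot a.
          branch 2.2.2 (add \lnot \lnot d):
            (d \lor a): β-rule — branch into d  //  a.
              branch 2.2.2.1 (add d):
                ○ open, literals {c=0, d=1, e=0}.
              branch 2.2.2.2 (add a):
                ○ open, literals {a=1, c=0, d=1, e=0}.
4 branches closed, 9 open.
Each open branch fixes some atoms; the unmentioned ones are free. Counting distinct full assignments: branch {a=1, c=1, d=0, e=1} (b) contributes 2 new; branch {a=1, c=1, d=0} (b, e) contributes 2 new; branch {a=1, c=1, d=0} (b, e) contributes 0 new; branch {a=1, d=0, e=1} (b, c) contributes 2 new; branch {a=1, c=1, d=0} (b, e) contributes 0 new; branch {a=1, c=1, d=0} (b, e) contributes 0 new; branch {a=0, c=0, d=1, e=0} (b) contributes 2 new; branch {c=0, d=1, e=0} (a, b) contributes 2 new; branch {a=1, c=0, d=1, e=0} (b) contributes 0 new. Total: 10.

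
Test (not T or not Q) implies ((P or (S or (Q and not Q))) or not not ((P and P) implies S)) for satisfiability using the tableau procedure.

Initial set: {((not T or not Q) implies ((P or (S or (Q and not Q))) or not not ((P and P) implies S)))}.
((not T or not Q) implies ((P or (S or (Q and not Q))) or not not ((P and P) implies S))): β-rule — branch into not (not T or not Q)  //  ((P or (S or (Q and not Q))) or not not ((P and P) implies S)).
  branch 1 (add not (not T or not Q)):
    not (not T or not Q): α-rule — add not not T, not not Q.
    ○ open, literals {Q=true, T=true}.
  branch 2 (add ((P or (S or (Q and not Q))) or not not ((P and P) implies S))):
    ((P or (S or (Q and not Q))) or not not ((P and P) implies S)): β-rule — branch into (P or (S or (Q and not Q)))  //  not not ((P and P) implies S).
      branch 2.1 (add (P or (S or (Q and not Q)))):
        (P or (S or (Q and not Q))): β-rule — branch into P  //  (S or (Q and not Q)).
          branch 2.1.1 (add P):
            ○ open, literals {P=true}.
          branch 2.1.2 (add (S or (Q and not Q))):
            (S or (Q and not Q)): β-rule — branch into S  //  (Q and not Q).
              branch 2.1.2.1 (add S):
                ○ open, literals {S=true}.
              branch 2.1.2.2 (add (Q and not Q)):
                (Q and not Q): α-rule — add Q, not Q.
                × closes — contains both Q and not Q.
      branch 2.2 (add not not ((P and P) implies S)):
        not not ((P and P) implies S): drop double negation, giving ((P and P) implies S).
        ((P and P) implies S): β-rule — branch into not (P and P)  //  S.
          branch 2.2.1 (add not (P and P)):
            not (P and P): β-rule — branch into not P  //  not P.
              branch 2.2.1.1 (add not P):
                ○ open, literals {P=false}.
              branch 2.2.1.2 (add not P):
                ○ open, literals {P=false}.
          branch 2.2.2 (add S):
            ○ open, literals {S=true}.
1 branch closed, 6 open.
An open branch gives a satisfying assignment: Q=true, T=true.

Satisfiable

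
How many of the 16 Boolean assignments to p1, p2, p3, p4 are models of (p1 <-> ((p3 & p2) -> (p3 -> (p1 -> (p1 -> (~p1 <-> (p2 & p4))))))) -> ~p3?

Initial set: {((p1 <-> ((p3 & p2) -> (p3 -> (p1 -> (p1 -> (~p1 <-> (p2 & p4))))))) -> ~p3)}.
((p1 <-> ((p3 & p2) -> (p3 -> (p1 -> (p1 -> (~p1 <-> (p2 & p4))))))) -> ~p3): β-rule — branch into ~(p1 <-> ((p3 & p2) -> (p3 -> (p1 -> (p1 -> (~p1 <-> (p2 & p4)))))))  //  ~p3.
  branch 1 (add ~(p1 <-> ((p3 & p2) -> (p3 -> (p1 -> (p1 -> (~p1 <-> (p2 & p4)))))))):
    ~(p1 <-> ((p3 & p2) -> (p3 -> (p1 -> (p1 -> (~p1 <-> (p2 & p4))))))): β-rule — branch into p1, ~((p3 & p2) -> (p3 -> (p1 -> (p1 -> (~p1 <-> (p2 & p4))))))  //  ~p1, ((p3 & p2) -> (p3 -> (p1 -> (p1 -> (~p1 <-> (p2 & p4)))))).
      branch 1.1 (add p1, ~((p3 & p2) -> (p3 -> (p1 -> (p1 -> (~p1 <-> (p2 & p4))))))):
        ~((p3 & p2) -> (p3 -> (p1 -> (p1 -> (~p1 <-> (p2 & p4)))))): α-rule — add (p3 & p2), ~(p3 -> (p1 -> (p1 -> (~p1 <-> (p2 & p4))))).
        (p3 & p2): α-rule — add p3, p2.
        ~(p3 -> (p1 -> (p1 -> (~p1 <-> (p2 & p4))))): α-rule — add p3, ~(p1 -> (p1 -> (~p1 <-> (p2 & p4)))).
        ~(p1 -> (p1 -> (~p1 <-> (p2 & p4)))): α-rule — add p1, ~(p1 -> (~p1 <-> (p2 & p4))).
        ~(p1 -> (~p1 <-> (p2 & p4))): α-rule — add p1, ~(~p1 <-> (p2 & p4)).
        ~(~p1 <-> (p2 & p4)): β-rule — branch into ~p1, ~(p2 & p4)  //  ~~p1, (p2 & p4).
          branch 1.1.1 (add ~p1, ~(p2 & p4)):
            × closes — contains both p1 and ~p1.
          branch 1.1.2 (add ~~p1, (p2 & p4)):
            (p2 & p4): α-rule — add p2, p4.
            ○ open, literals {p1=true, p2=true, p3=true, p4=true}.
      branch 1.2 (add ~p1, ((p3 & p2) -> (p3 -> (p1 -> (p1 -> (~p1 <-> (p2 & p4))))))):
        ((p3 & p2) -> (p3 -> (p1 -> (p1 -> (~p1 <-> (p2 & p4)))))): β-rule — branch into ~(p3 & p2)  //  (p3 -> (p1 -> (p1 -> (~p1 <-> (p2 & p4))))).
          branch 1.2.1 (add ~(p3 & p2)):
            ~(p3 & p2): β-rule — branch into ~p3  //  ~p2.
              branch 1.2.1.1 (add ~p3):
                ○ open, literals {p1=false, p3=false}.
              branch 1.2.1.2 (add ~p2):
                ○ open, literals {p1=false, p2=false}.
          branch 1.2.2 (add (p3 -> (p1 -> (p1 -> (~p1 <-> (p2 & p4)))))):
            (p3 -> (p1 -> (p1 -> (~p1 <-> (p2 & p4))))): β-rule — branch into ~p3  //  (p1 -> (p1 -> (~p1 <-> (p2 & p4)))).
              branch 1.2.2.1 (add ~p3):
                ○ open, literals {p1=false, p3=false}.
              branch 1.2.2.2 (add (p1 -> (p1 -> (~p1 <-> (p2 & p4))))):
                (p1 -> (p1 -> (~p1 <-> (p2 & p4)))): β-rule — branch into ~p1  //  (p1 -> (~p1 <-> (p2 & p4))).
                  branch 1.2.2.2.1 (add ~p1):
                    ○ open, literals {p1=false}.
                  branch 1.2.2.2.2 (add (p1 -> (~p1 <-> (p2 & p4)))):
                    (p1 -> (~p1 <-> (p2 & p4))): β-rule — branch into ~p1  //  (~p1 <-> (p2 & p4)).
                      branch 1.2.2.2.2.1 (add ~p1):
                        ○ open, literals {p1=false}.
                      branch 1.2.2.2.2.2 (add (~p1 <-> (p2 & p4))):
                        (~p1 <-> (p2 & p4)): β-rule — branch into ~p1, (p2 & p4)  //  ~~p1, ~(p2 & p4).
                          branch 1.2.2.2.2.2.1 (add ~p1, (p2 & p4)):
                            (p2 & p4): α-rule — add p2, p4.
                            ○ open, literals {p1=false, p2=true, p4=true}.
                          branch 1.2.2.2.2.2.2 (add ~~p1, ~(p2 & p4)):
                            × closes — contains both p1 and ~p1.
  branch 2 (add ~p3):
    ○ open, literals {p3=false}.
2 branches closed, 8 open.
Each open branch fixes some atoms; the unmentioned ones are free. Counting distinct full assignments: branch {p1=true, p2=true, p3=true, p4=true} (none free) contributes 1 new; branch {p1=false, p3=false} (p2, p4) contributes 4 new; branch {p1=false, p2=false} (p3, p4) contributes 2 new; branch {p1=false, p3=false} (p2, p4) contributes 0 new; branch {p1=false} (p2, p3, p4) contributes 2 new; branch {p1=false} (p2, p3, p4) contributes 0 new; branch {p1=false, p2=true, p4=true} (p3) contributes 0 new; branch {p3=false} (p1, p2, p4) contributes 4 new. Total: 13.

13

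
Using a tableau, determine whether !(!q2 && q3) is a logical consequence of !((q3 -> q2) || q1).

Initial set: {!((q3 -> q2) || q1); !!(!q2 && q3)}.
!((q3 -> q2) || q1): α-rule — add !(q3 -> q2), !q1.
!!(!q2 && q3): α-rule — add !q2, q3.
!(q3 -> q2): α-rule — add q3, !q2.
○ open, literals {q1=false, q2=false, q3=true}.
0 branches closed, 1 open.
An open branch gives a countermodel: q1=false, q2=false, q3=true (unmentioned atoms arbitrary); the premises hold there but the conclusion fails.

No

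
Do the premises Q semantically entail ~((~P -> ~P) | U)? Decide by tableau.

No

Initial set: {Q; ~~((~P -> ~P) | U)}.
~~((~P -> ~P) | U): β-rule — branch into (~P -> ~P)  //  U.
  branch 1 (add (~P -> ~P)):
    (~P -> ~P): β-rule — branch into ~~P  //  ~P.
      branch 1.1 (add ~~P):
        ○ open, literals {P=true, Q=true}.
      branch 1.2 (add ~P):
        ○ open, literals {P=false, Q=true}.
  branch 2 (add U):
    ○ open, literals {Q=true, U=true}.
0 branches closed, 3 open.
An open branch gives a countermodel: P=true, Q=true (unmentioned atoms arbitrary); the premises hold there but the conclusion fails.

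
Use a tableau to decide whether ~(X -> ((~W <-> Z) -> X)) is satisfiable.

Initial set: {~(X -> ((~W <-> Z) -> X))}.
~(X -> ((~W <-> Z) -> X)): α-rule — add X, ~((~W <-> Z) -> X).
~((~W <-> Z) -> X): α-rule — add (~W <-> Z), ~X.
× closes — contains both X and ~X.
All 1 branch closes.
Every branch closed; the formula is unsatisfiable.

Unsatisfiable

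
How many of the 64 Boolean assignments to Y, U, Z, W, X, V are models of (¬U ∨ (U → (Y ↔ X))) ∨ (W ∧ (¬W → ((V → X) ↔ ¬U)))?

56

Initial set: {((¬U ∨ (U → (Y ↔ X))) ∨ (W ∧ (¬W → ((V → X) ↔ ¬U))))}.
((¬U ∨ (U → (Y ↔ X))) ∨ (W ∧ (¬W → ((V → X) ↔ ¬U)))): β-rule — branch into (¬U ∨ (U → (Y ↔ X)))  //  (W ∧ (¬W → ((V → X) ↔ ¬U))).
  branch 1 (add (¬U ∨ (U → (Y ↔ X)))):
    (¬U ∨ (U → (Y ↔ X))): β-rule — branch into ¬U  //  (U → (Y ↔ X)).
      branch 1.1 (add ¬U):
        ○ open, literals {U=F}.
      branch 1.2 (add (U → (Y ↔ X))):
        (U → (Y ↔ X)): β-rule — branch into ¬U  //  (Y ↔ X).
          branch 1.2.1 (add ¬U):
            ○ open, literals {U=F}.
          branch 1.2.2 (add (Y ↔ X)):
            (Y ↔ X): β-rule — branch into Y, X  //  ¬Y, ¬X.
              branch 1.2.2.1 (add Y, X):
                ○ open, literals {X=T, Y=T}.
              branch 1.2.2.2 (add ¬Y, ¬X):
                ○ open, literals {X=F, Y=F}.
  branch 2 (add (W ∧ (¬W → ((V → X) ↔ ¬U)))):
    (W ∧ (¬W → ((V → X) ↔ ¬U))): α-rule — add W, (¬W → ((V → X) ↔ ¬U)).
    (¬W → ((V → X) ↔ ¬U)): β-rule — branch into ¬¬W  //  ((V → X) ↔ ¬U).
      branch 2.1 (add ¬¬W):
        ○ open, literals {W=T}.
      branch 2.2 (add ((V → X) ↔ ¬U)):
        ((V → X) ↔ ¬U): β-rule — branch into (V → X), ¬U  //  ¬(V → X), ¬¬U.
          branch 2.2.1 (add (V → X), ¬U):
            (V → X): β-rule — branch into ¬V  //  X.
              branch 2.2.1.1 (add ¬V):
                ○ open, literals {U=F, V=F, W=T}.
              branch 2.2.1.2 (add X):
                ○ open, literals {U=F, W=T, X=T}.
          branch 2.2.2 (add ¬(V → X), ¬¬U):
            ¬(V → X): α-rule — add V, ¬X.
            ○ open, literals {U=T, V=T, W=T, X=F}.
0 branches closed, 8 open.
Each open branch fixes some atoms; the unmentioned ones are free. Counting distinct full assignments: branch {U=F} (Y, Z, W, X, V) contributes 32 new; branch {U=F} (Y, Z, W, X, V) contributes 0 new; branch {X=T, Y=T} (U, Z, W, V) contributes 8 new; branch {X=F, Y=F} (U, Z, W, V) contributes 8 new; branch {W=T} (Y, U, Z, X, V) contributes 8 new; branch {U=F, V=F, W=T} (Y, Z, X) contributes 0 new; branch {U=F, W=T, X=T} (Y, Z, V) contributes 0 new; branch {U=T, V=T, W=T, X=F} (Y, Z) contributes 0 new. Total: 56.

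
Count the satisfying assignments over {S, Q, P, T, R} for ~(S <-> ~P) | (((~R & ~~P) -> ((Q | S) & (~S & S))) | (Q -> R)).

Initial set: {(~(S <-> ~P) | (((~R & ~~P) -> ((Q | S) & (~S & S))) | (Q -> R)))}.
(~(S <-> ~P) | (((~R & ~~P) -> ((Q | S) & (~S & S))) | (Q -> R))): β-rule — branch into ~(S <-> ~P)  //  (((~R & ~~P) -> ((Q | S) & (~S & S))) | (Q -> R)).
  branch 1 (add ~(S <-> ~P)):
    ~(S <-> ~P): β-rule — branch into S, ~~P  //  ~S, ~P.
      branch 1.1 (add S, ~~P):
        ○ open, literals {P=true, S=true}.
      branch 1.2 (add ~S, ~P):
        ○ open, literals {P=false, S=false}.
  branch 2 (add (((~R & ~~P) -> ((Q | S) & (~S & S))) | (Q -> R))):
    (((~R & ~~P) -> ((Q | S) & (~S & S))) | (Q -> R)): β-rule — branch into ((~R & ~~P) -> ((Q | S) & (~S & S)))  //  (Q -> R).
      branch 2.1 (add ((~R & ~~P) -> ((Q | S) & (~S & S)))):
        ((~R & ~~P) -> ((Q | S) & (~S & S))): β-rule — branch into ~(~R & ~~P)  //  ((Q | S) & (~S & S)).
          branch 2.1.1 (add ~(~R & ~~P)):
            ~(~R & ~~P): β-rule — branch into ~~R  //  ~~~P.
              branch 2.1.1.1 (add ~~R):
                ○ open, literals {R=true}.
              branch 2.1.1.2 (add ~~~P):
                ~~~P: drop double negation, giving ~P.
                ○ open, literals {P=false}.
          branch 2.1.2 (add ((Q | S) & (~S & S))):
            ((Q | S) & (~S & S)): α-rule — add (Q | S), (~S & S).
            (~S & S): α-rule — add ~S, S.
            × closes — contains both S and ~S.
      branch 2.2 (add (Q -> R)):
        (Q -> R): β-rule — branch into ~Q  //  R.
          branch 2.2.1 (add ~Q):
            ○ open, literals {Q=false}.
          branch 2.2.2 (add R):
            ○ open, literals {R=true}.
1 branch closed, 6 open.
Each open branch fixes some atoms; the unmentioned ones are free. Counting distinct full assignments: branch {P=true, S=true} (Q, T, R) contributes 8 new; branch {P=false, S=false} (Q, T, R) contributes 8 new; branch {R=true} (S, Q, P, T) contributes 8 new; branch {P=false} (S, Q, T, R) contributes 4 new; branch {Q=false} (S, P, T, R) contributes 2 new; branch {R=true} (S, Q, P, T) contributes 0 new. Total: 30.

30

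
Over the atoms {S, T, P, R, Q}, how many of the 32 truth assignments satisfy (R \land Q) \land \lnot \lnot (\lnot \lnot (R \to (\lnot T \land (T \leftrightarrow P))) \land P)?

Initial set: {T ((R \land Q) \land \lnot \lnot (\lnot \lnot (R \to (\lnot T \land (T \leftrightarrow P))) \land P))}.
T ((R \land Q) \land \lnot \lnot (\lnot \lnot (R \to (\lnot T \land (T \leftrightarrow P))) \land P)): α-rule — add T (R \land Q), T \lnot \lnot (\lnot \lnot (R \to (\lnot T \land (T \leftrightarrow P))) \land P).
T (R \land Q): α-rule — add T R, T Q.
T \lnot \lnot (\lnot \lnot (R \to (\lnot T \land (T \leftrightarrow P))) \land P): drop double negation, giving T (\lnot \lnot (R \to (\lnot T \land (T \leftrightarrow P))) \land P).
T (\lnot \lnot (R \to (\lnot T \land (T \leftrightarrow P))) \land P): α-rule — add T \lnot \lnot (R \to (\lnot T \land (T \leftrightarrow P))), T P.
T \lnot \lnot (R \to (\lnot T \land (T \leftrightarrow P))): drop double negation, giving T (R \to (\lnot T \land (T \leftrightarrow P))).
T (R \to (\lnot T \land (T \leftrightarrow P))): β-rule — branch into F R  //  T (\lnot T \land (T \leftrightarrow P)).
  branch 1 (add F R):
    × closes — contains both R and \lnot R.
  branch 2 (add T (\lnot T \land (T \leftrightarrow P))):
    T (\lnot T \land (T \leftrightarrow P)): α-rule — add T \lnot T, T (T \leftrightarrow P).
    T (T \leftrightarrow P): β-rule — branch into T T, T P  //  F T, F P.
      branch 2.1 (add T T, T P):
        × closes — contains both T and \lnot T.
      branch 2.2 (add F T, F P):
        × closes — contains both P and \lnot P.
All 3 branches close.
No open branches: the formula has 0 satisfying assignments.

0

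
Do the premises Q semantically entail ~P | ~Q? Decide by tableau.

No

Initial set: {Q; ~(~P | ~Q)}.
~(~P | ~Q): α-rule — add ~~P, ~~Q.
○ open, literals {P=true, Q=true}.
0 branches closed, 1 open.
An open branch gives a countermodel: P=true, Q=true (unmentioned atoms arbitrary); the premises hold there but the conclusion fails.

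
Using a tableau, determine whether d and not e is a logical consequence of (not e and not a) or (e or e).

No

Initial set: {((not e and not a) or (e or e)); not (d and not e)}.
((not e and not a) or (e or e)): β-rule — branch into (not e and not a)  //  (e or e).
  branch 1 (add (not e and not a)):
    (not e and not a): α-rule — add not e, not a.
    not (d and not e): β-rule — branch into not d  //  not not e.
      branch 1.1 (add not d):
        ○ open, literals {a=F, d=F, e=F}.
      branch 1.2 (add not not e):
        × closes — contains both e and not e.
  branch 2 (add (e or e)):
    not (d and not e): β-rule — branch into not d  //  not not e.
      branch 2.1 (add not d):
        (e or e): β-rule — branch into e  //  e.
          branch 2.1.1 (add e):
            ○ open, literals {d=F, e=T}.
          branch 2.1.2 (add e):
            ○ open, literals {d=F, e=T}.
      branch 2.2 (add not not e):
        (e or e): β-rule — branch into e  //  e.
          branch 2.2.1 (add e):
            ○ open, literals {e=T}.
          branch 2.2.2 (add e):
            ○ open, literals {e=T}.
1 branch closed, 5 open.
An open branch gives a countermodel: a=F, d=F, e=F (unmentioned atoms arbitrary); the premises hold there but the conclusion fails.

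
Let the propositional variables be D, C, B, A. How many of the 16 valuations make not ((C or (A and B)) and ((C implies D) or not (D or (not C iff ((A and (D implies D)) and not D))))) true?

Initial set: {not ((C or (A and B)) and ((C implies D) or not (D or (not C iff ((A and (D implies D)) and not D)))))}.
not ((C or (A and B)) and ((C implies D) or not (D or (not C iff ((A and (D implies D)) and not D))))): β-rule — branch into not (C or (A and B))  //  not ((C implies D) or not (D or (not C iff ((A and (D implies D)) and not D)))).
  branch 1 (add not (C or (A and B))):
    not (C or (A and B)): α-rule — add not C, not (A and B).
    not (A and B): β-rule — branch into not A  //  not B.
      branch 1.1 (add not A):
        ○ open, literals {A=false, C=false}.
      branch 1.2 (add not B):
        ○ open, literals {B=false, C=false}.
  branch 2 (add not ((C implies D) or not (D or (not C iff ((A and (D implies D)) and not D))))):
    not ((C implies D) or not (D or (not C iff ((A and (D implies D)) and not D)))): α-rule — add not (C implies D), not not (D or (not C iff ((A and (D implies D)) and not D))).
    not (C implies D): α-rule — add C, not D.
    not not (D or (not C iff ((A and (D implies D)) and not D))): β-rule — branch into D  //  (not C iff ((A and (D implies D)) and not D)).
      branch 2.1 (add D):
        × closes — contains both D and not D.
      branch 2.2 (add (not C iff ((A and (D implies D)) and not D))):
        (not C iff ((A and (D implies D)) and not D)): β-rule — branch into not C, ((A and (D implies D)) and not D)  //  not not C, not ((A and (D implies D)) and not D).
          branch 2.2.1 (add not C, ((A and (D implies D)) and not D)):
            × closes — contains both C and not C.
          branch 2.2.2 (add not not C, not ((A and (D implies D)) and not D)):
            not ((A and (D implies D)) and not D): β-rule — branch into not (A and (D implies D))  //  not not D.
              branch 2.2.2.1 (add not (A and (D implies D))):
                not (A and (D implies D)): β-rule — branch into not A  //  not (D implies D).
                  branch 2.2.2.1.1 (add not A):
                    ○ open, literals {A=false, C=true, D=false}.
                  branch 2.2.2.1.2 (add not (D implies D)):
                    not (D implies D): α-rule — add D, not D.
                    × closes — contains both D and not D.
              branch 2.2.2.2 (add not not D):
                × closes — contains both D and not D.
4 branches closed, 3 open.
Each open branch fixes some atoms; the unmentioned ones are free. Counting distinct full assignments: branch {A=false, C=false} (D, B) contributes 4 new; branch {B=false, C=false} (D, A) contributes 2 new; branch {A=false, C=true, D=false} (B) contributes 2 new. Total: 8.

8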